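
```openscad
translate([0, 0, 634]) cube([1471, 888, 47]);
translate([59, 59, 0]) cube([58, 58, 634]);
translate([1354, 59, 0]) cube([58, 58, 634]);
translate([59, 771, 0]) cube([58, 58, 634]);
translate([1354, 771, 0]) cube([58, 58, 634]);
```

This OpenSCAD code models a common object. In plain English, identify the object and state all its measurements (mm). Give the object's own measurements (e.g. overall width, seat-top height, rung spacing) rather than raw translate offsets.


A table: top 1471 mm (x) × 888 mm (y), 47 mm thick, upper face at z = 681 mm, on four 58×58 mm square legs, each inset 59 mm from the nearest pair of top edges from z = 0 to the bottom of the top.


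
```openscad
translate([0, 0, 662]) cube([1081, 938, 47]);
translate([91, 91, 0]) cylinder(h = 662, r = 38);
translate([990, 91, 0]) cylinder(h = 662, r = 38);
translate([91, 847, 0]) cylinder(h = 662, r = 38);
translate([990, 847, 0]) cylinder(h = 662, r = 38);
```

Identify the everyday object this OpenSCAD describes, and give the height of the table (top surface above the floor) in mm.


A table. The table height is 709 mm.

A 1081×938×47 slab sits at z = 662 on four Ø76 mm round legs — a table. The top surface is at 662 + 47 = 709 mm.


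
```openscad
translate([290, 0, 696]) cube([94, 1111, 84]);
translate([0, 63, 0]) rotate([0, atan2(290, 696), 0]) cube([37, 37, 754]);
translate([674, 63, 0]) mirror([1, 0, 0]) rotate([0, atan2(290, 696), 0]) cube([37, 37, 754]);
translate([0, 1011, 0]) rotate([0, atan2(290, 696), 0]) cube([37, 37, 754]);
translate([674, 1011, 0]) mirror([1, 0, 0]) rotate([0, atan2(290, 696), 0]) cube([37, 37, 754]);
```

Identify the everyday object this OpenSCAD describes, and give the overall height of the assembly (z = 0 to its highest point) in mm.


A sawhorse. The overall height is 780 mm.

A beam across two mirrored pairs of raked legs — a sawhorse. The beam's underside is at z = 696 (matching the legs' vertical rise in atan2(290, 696)) and the beam is 84 mm tall, so its top is at 696 + 84 = 780 mm. The raked legs top out at the beam's underside, so that is the highest point.


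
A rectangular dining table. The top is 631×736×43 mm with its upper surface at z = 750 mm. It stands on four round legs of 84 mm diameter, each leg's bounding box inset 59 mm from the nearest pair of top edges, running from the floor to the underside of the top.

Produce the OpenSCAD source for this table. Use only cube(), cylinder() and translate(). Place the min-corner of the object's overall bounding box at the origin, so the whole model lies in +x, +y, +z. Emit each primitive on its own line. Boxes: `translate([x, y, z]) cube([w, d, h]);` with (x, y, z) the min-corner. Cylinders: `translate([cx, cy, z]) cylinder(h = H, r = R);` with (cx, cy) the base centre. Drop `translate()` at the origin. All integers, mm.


translate([0, 0, 707]) cube([631, 736, 43]);
translate([101, 101, 0]) cylinder(h = 707, r = 42);
translate([530, 101, 0]) cylinder(h = 707, r = 42);
translate([101, 635, 0]) cylinder(h = 707, r = 42);
translate([530, 635, 0]) cylinder(h = 707, r = 42);


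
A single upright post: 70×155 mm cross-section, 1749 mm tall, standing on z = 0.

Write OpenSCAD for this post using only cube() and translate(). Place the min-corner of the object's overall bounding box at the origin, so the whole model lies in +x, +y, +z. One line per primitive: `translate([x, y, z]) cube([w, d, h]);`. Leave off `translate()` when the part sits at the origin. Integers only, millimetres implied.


cube([70, 155, 1749]);


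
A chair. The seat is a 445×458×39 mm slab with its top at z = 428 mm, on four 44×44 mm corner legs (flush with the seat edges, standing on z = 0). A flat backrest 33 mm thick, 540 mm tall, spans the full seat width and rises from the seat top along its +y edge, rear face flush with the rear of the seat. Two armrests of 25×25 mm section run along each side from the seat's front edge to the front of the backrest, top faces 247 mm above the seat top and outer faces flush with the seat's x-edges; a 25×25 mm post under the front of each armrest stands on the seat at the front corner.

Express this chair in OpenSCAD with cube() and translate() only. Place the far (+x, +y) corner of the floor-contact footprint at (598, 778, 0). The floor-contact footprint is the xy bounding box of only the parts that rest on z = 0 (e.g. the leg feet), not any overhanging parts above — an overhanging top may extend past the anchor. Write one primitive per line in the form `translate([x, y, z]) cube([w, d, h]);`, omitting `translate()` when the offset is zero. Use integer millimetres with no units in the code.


translate([153, 320, 389]) cube([445, 458, 39]);
translate([153, 320, 0]) cube([44, 44, 389]);
translate([554, 320, 0]) cube([44, 44, 389]);
translate([153, 734, 0]) cube([44, 44, 389]);
translate([554, 734, 0]) cube([44, 44, 389]);
translate([153, 745, 428]) cube([445, 33, 540]);
translate([153, 320, 650]) cube([25, 425, 25]);
translate([573, 320, 650]) cube([25, 425, 25]);
translate([153, 320, 428]) cube([25, 25, 222]);
translate([573, 320, 428]) cube([25, 25, 222]);


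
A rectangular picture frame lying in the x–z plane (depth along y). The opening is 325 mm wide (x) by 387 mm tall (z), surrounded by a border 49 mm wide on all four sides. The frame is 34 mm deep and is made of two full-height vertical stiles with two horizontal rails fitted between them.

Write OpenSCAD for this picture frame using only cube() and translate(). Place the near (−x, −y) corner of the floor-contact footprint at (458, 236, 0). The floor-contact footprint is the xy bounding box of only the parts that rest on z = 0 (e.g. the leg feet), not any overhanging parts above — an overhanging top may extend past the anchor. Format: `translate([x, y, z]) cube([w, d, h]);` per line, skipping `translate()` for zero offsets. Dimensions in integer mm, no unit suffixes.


translate([458, 236, 0]) cube([49, 34, 485]);
translate([832, 236, 0]) cube([49, 34, 485]);
translate([507, 236, 0]) cube([325, 34, 49]);
translate([507, 236, 436]) cube([325, 34, 49]);


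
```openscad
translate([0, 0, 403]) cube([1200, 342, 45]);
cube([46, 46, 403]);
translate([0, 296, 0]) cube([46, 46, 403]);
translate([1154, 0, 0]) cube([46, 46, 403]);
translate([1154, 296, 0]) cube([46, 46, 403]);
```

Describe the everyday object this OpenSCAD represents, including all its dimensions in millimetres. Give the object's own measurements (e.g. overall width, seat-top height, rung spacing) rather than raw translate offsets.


A bench: a 1200×342 mm seat slab, 45 mm thick, top at z = 448 mm, on four 46×46 mm square legs flush with the seat corners and standing on z = 0.


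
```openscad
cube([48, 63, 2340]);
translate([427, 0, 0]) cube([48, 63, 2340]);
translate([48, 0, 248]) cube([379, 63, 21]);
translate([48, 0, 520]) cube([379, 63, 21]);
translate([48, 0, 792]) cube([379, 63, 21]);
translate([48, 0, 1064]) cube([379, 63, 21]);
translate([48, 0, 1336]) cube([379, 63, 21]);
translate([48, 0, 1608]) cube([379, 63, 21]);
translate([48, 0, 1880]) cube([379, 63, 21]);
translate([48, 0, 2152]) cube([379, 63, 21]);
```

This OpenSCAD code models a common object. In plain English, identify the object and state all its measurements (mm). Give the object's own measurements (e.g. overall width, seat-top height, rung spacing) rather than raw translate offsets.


A straight ladder. Two 48×63 mm vertical rails, 2340 mm tall, stand 475 mm apart (outside-to-outside) with their front faces coplanar on the −y side. 8 rungs, each 63 mm deep and 21 mm tall, span between the inner faces of the rails, front faces flush with the rails. The lowest rung's underside is at z = 248 mm and rungs are spaced 272 mm apart (underside to underside).


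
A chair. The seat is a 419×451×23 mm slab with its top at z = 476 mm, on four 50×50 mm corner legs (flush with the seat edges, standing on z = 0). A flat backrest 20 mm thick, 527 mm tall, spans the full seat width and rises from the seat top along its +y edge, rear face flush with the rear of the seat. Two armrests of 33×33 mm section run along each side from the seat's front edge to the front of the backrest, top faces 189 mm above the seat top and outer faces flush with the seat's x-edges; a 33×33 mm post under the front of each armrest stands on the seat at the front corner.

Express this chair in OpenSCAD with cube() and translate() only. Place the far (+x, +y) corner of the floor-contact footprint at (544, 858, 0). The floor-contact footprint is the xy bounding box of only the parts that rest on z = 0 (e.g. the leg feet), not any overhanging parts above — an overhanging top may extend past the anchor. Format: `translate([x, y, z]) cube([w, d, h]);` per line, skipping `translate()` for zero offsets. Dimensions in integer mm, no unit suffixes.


translate([125, 407, 453]) cube([419, 451, 23]);
translate([125, 407, 0]) cube([50, 50, 453]);
translate([494, 407, 0]) cube([50, 50, 453]);
translate([125, 808, 0]) cube([50, 50, 453]);
translate([494, 808, 0]) cube([50, 50, 453]);
translate([125, 838, 476]) cube([419, 20, 527]);
translate([125, 407, 632]) cube([33, 431, 33]);
translate([511, 407, 632]) cube([33, 431, 33]);
translate([125, 407, 476]) cube([33, 33, 156]);
translate([511, 407, 476]) cube([33, 33, 156]);


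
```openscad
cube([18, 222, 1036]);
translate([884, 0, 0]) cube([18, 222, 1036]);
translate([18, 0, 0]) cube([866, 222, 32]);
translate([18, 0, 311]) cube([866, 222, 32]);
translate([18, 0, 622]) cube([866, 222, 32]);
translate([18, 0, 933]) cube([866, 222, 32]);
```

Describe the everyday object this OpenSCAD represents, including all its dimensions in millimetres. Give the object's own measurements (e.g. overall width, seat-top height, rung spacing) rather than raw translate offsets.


An open bookshelf. Two side panels, each 18 mm thick, 222 mm deep and 1036 mm tall, stand 902 mm apart (outside-to-outside). Between them sit 4 shelves, each 32 mm thick and 222 mm deep, spanning the full gap between the sides. The bottom shelf rests on the floor (its underside at z = 0) and the clear gap between one shelf's top and the next shelf's underside is 279 mm.


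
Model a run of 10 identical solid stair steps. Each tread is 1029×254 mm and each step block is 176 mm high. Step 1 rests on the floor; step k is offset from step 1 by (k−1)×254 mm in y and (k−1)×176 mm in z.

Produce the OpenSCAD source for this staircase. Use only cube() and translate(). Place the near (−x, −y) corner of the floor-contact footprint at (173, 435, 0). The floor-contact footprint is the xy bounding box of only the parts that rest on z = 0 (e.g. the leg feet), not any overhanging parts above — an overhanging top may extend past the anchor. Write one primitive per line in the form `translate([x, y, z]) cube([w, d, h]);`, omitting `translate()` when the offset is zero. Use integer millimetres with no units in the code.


translate([173, 435, 0]) cube([1029, 254, 176]);
translate([173, 689, 176]) cube([1029, 254, 176]);
translate([173, 943, 352]) cube([1029, 254, 176]);
translate([173, 1197, 528]) cube([1029, 254, 176]);
translate([173, 1451, 704]) cube([1029, 254, 176]);
translate([173, 1705, 880]) cube([1029, 254, 176]);
translate([173, 1959, 1056]) cube([1029, 254, 176]);
translate([173, 2213, 1232]) cube([1029, 254, 176]);
translate([173, 2467, 1408]) cube([1029, 254, 176]);
translate([173, 2721, 1584]) cube([1029, 254, 176]);


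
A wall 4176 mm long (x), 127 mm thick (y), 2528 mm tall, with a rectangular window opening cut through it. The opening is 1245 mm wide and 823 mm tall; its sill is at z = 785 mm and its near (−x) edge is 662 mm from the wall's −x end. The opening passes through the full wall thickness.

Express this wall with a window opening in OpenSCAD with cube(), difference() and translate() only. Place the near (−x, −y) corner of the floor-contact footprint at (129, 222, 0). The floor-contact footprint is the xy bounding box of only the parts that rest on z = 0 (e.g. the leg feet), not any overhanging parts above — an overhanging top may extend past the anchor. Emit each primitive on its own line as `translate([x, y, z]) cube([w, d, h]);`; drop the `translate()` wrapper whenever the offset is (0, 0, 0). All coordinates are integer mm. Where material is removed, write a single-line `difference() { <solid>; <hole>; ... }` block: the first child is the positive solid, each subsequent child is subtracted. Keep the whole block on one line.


difference() { translate([129, 222, 0]) cube([4176, 127, 2528]); translate([791, 222, 785]) cube([1245, 127, 823]); }


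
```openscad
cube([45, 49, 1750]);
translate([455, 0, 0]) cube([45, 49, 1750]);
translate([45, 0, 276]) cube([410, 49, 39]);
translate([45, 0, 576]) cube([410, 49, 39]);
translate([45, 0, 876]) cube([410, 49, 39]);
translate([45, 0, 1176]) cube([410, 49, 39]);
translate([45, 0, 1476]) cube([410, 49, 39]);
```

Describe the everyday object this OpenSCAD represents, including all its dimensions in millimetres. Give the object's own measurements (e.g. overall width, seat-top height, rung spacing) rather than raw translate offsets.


A straight ladder. Two 45×49 mm vertical rails, 1750 mm tall, stand 500 mm apart (outside-to-outside) with their front faces coplanar on the −y side. 5 rungs, each 49 mm deep and 39 mm tall, span between the inner faces of the rails, front faces flush with the rails. The lowest rung's underside is at z = 276 mm and rungs are spaced 300 mm apart (underside to underside).


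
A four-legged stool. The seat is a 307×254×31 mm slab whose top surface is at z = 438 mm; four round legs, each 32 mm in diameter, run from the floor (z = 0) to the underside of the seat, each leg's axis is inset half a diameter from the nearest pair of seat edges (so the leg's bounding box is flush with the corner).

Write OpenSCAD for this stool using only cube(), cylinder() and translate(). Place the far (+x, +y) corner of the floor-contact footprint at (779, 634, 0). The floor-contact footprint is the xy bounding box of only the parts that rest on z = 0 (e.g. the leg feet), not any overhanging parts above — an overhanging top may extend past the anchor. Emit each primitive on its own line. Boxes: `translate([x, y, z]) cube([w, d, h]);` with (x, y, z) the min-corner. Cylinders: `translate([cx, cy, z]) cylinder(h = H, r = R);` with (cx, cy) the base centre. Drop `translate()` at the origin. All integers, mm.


translate([472, 380, 407]) cube([307, 254, 31]);
translate([488, 396, 0]) cylinder(h = 407, r = 16);
translate([763, 396, 0]) cylinder(h = 407, r = 16);
translate([488, 618, 0]) cylinder(h = 407, r = 16);
translate([763, 618, 0]) cylinder(h = 407, r = 16);


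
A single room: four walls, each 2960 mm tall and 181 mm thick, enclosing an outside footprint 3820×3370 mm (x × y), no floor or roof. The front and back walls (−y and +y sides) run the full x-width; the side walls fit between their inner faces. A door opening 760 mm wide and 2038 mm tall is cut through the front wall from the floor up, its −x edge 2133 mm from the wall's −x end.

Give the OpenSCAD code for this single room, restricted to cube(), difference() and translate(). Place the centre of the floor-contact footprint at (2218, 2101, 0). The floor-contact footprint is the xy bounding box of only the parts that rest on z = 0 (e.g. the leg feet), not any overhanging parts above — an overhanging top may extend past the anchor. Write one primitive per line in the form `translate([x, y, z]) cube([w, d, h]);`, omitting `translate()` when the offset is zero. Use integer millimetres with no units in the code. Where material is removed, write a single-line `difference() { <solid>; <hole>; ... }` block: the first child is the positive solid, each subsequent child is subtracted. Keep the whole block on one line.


difference() { translate([308, 416, 0]) cube([3820, 181, 2960]); translate([2441, 416, 0]) cube([760, 181, 2038]); }
translate([308, 3605, 0]) cube([3820, 181, 2960]);
translate([308, 597, 0]) cube([181, 3008, 2960]);
translate([3947, 597, 0]) cube([181, 3008, 2960]);


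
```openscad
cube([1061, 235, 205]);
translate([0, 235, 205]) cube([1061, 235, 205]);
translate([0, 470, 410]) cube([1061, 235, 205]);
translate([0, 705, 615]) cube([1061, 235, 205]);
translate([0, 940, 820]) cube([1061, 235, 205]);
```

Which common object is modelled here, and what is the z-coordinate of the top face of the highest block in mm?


A staircase. The total rise is 1025 mm.

5 identical blocks, each offset up and back from the previous — a staircase. Each step is 205 mm tall and there are 5 of them, so the total rise is 5 × 205 = 1025 mm.


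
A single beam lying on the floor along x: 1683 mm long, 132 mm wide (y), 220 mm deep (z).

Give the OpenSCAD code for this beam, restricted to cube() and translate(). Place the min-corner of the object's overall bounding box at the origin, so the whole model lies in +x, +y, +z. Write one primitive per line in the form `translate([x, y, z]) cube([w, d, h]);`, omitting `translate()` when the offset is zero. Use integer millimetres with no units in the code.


cube([1683, 132, 220]);


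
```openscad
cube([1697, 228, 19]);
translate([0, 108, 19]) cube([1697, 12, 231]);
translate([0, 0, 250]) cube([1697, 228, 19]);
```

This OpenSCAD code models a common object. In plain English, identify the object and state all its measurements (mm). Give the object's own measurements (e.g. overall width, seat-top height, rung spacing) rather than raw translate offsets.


An I-beam lying along x, 1697 mm long. Overall section height 269 mm. Two flanges 228 mm wide (y) and 19 mm thick, one on the floor and one at the top; a web 12 mm thick runs between them, centred on the flange width.


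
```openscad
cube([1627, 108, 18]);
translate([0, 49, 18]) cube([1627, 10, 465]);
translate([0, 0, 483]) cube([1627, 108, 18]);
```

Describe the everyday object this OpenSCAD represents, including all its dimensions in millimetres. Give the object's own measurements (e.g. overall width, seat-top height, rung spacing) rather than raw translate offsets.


An I-beam lying along x, 1627 mm long. Overall section height 501 mm. Two flanges 108 mm wide (y) and 18 mm thick, one on the floor and one at the top; a web 10 mm thick runs between them, centred on the flange width.


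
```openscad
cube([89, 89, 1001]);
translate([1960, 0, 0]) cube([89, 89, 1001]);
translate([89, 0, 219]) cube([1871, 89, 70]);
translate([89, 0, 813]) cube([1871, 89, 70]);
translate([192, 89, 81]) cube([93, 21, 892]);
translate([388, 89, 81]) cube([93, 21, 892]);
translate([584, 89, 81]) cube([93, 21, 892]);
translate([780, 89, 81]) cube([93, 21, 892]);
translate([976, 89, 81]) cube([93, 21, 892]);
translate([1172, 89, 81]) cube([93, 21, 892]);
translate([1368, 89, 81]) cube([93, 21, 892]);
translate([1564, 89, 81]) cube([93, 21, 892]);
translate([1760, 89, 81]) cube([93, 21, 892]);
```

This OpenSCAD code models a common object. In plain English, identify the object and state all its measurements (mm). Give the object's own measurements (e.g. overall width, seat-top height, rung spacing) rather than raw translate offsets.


A fence section. Two 89×89 mm posts, 1001 mm tall, stand on the floor with a clear span of 1871 mm between their inner faces. Two horizontal rails of 89×70 mm section span the gap between the posts with their undersides at z = 219 mm and z = 813 mm, flush with the posts' −y face. 9 pickets, each 93 mm wide, 21 mm thick and 892 mm tall, are fixed to the +y face of the rails with their bottoms at z = 81 mm, spaced across the span with a 103 mm gap after the −x post and between neighbouring pickets, with 107 mm left before the +x post.


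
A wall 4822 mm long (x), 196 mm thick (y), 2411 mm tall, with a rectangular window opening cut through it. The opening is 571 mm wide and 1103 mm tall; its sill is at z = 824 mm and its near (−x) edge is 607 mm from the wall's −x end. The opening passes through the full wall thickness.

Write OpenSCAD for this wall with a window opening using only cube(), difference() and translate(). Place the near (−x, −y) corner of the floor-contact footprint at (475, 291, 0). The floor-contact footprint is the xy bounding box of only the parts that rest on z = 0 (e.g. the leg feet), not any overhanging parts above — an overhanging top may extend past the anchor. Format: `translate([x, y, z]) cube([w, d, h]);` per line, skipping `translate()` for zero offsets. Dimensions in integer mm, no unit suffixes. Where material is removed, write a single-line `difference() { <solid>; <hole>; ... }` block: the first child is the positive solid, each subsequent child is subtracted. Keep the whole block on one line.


difference() { translate([475, 291, 0]) cube([4822, 196, 2411]); translate([1082, 291, 824]) cube([571, 196, 1103]); }


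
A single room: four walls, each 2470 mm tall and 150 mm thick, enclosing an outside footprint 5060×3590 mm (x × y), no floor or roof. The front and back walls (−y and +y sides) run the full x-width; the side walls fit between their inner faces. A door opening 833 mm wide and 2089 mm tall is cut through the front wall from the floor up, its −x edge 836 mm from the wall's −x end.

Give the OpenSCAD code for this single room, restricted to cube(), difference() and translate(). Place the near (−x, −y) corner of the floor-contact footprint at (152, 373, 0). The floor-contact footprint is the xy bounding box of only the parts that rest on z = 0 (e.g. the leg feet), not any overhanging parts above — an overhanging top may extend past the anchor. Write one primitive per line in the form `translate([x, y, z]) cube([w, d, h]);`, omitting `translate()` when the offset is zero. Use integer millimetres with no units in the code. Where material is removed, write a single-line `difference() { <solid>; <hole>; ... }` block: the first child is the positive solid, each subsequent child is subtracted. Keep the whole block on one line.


difference() { translate([152, 373, 0]) cube([5060, 150, 2470]); translate([988, 373, 0]) cube([833, 150, 2089]); }
translate([152, 3813, 0]) cube([5060, 150, 2470]);
translate([152, 523, 0]) cube([150, 3290, 2470]);
translate([5062, 523, 0]) cube([150, 3290, 2470]);


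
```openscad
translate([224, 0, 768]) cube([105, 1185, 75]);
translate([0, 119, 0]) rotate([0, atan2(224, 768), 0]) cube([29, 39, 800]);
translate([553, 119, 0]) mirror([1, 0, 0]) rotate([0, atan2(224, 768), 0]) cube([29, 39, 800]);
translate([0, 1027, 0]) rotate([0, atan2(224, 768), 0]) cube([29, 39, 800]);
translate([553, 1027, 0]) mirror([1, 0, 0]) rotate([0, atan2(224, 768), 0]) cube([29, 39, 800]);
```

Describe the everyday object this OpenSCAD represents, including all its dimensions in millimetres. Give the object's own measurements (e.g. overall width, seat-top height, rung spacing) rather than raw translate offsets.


A sawhorse. A 105×1185×75 mm beam (x, y, z) sits on two A-frame leg pairs. Each pair is two raked legs of 29×39 mm section (39 mm along y) splaying symmetrically in x. Each leg rises 768 mm vertically over 224 mm of horizontal reach and is 800 mm long along its own axis. Every leg's outer bottom edge rests on the floor and its outer top edge meets a bottom edge of the beam — the left legs (tilting toward +x) meet the beam's −x bottom edge, the right legs (their mirror images, tilting toward −x) meet its +x bottom edge — so the leg tops tuck under the beam, the beam's underside is 768 mm above the floor, and the feet are 553 mm apart outside-to-outside with the beam centred between them. The two leg pairs are set in 119 mm from either end of the beam.


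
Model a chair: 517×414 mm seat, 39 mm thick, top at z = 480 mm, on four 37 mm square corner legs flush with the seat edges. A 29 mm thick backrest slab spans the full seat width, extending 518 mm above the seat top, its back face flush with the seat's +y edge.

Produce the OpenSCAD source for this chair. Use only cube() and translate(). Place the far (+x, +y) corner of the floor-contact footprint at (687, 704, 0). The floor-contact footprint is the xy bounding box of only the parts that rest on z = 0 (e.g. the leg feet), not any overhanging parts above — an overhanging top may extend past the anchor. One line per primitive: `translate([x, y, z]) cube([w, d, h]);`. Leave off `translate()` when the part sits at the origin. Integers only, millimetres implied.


translate([170, 290, 441]) cube([517, 414, 39]);
translate([170, 290, 0]) cube([37, 37, 441]);
translate([650, 290, 0]) cube([37, 37, 441]);
translate([170, 667, 0]) cube([37, 37, 441]);
translate([650, 667, 0]) cube([37, 37, 441]);
translate([170, 675, 480]) cube([517, 29, 518]);


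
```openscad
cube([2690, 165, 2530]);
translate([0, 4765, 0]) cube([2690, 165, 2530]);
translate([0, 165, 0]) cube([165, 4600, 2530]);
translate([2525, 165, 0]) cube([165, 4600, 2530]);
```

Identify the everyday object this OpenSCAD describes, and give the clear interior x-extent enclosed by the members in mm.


A house (or room) frame. The interior width is 2360 mm.

Four 2530 mm walls enclosing a rectangle with no floor or roof — a room or house frame. Outside width is 2690 mm and wall thickness is 165 mm, so the interior width is 2690 − 2 × 165 = 2360 mm.


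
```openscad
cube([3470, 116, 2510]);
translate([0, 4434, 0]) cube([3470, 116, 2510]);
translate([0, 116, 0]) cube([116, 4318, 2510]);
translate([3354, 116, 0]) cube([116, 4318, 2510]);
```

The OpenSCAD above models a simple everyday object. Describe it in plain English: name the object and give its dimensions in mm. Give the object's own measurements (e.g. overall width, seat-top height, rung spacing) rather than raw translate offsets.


The wall frame of a small rectangular building: four walls, each 2510 mm tall and 116 mm thick, enclosing a footprint 3470 mm (x) by 4550 mm (y) outside-to-outside, with no floor or roof. The front and back walls (the −y and +y sides) span the full width; the two side walls fit between them.


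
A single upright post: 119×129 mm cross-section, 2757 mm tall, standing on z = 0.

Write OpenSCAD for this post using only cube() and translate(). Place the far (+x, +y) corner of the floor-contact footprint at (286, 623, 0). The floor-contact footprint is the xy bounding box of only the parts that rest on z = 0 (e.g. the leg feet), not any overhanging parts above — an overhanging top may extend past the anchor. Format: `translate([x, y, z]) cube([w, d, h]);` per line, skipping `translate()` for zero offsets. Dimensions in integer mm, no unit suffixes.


translate([167, 494, 0]) cube([119, 129, 2757]);


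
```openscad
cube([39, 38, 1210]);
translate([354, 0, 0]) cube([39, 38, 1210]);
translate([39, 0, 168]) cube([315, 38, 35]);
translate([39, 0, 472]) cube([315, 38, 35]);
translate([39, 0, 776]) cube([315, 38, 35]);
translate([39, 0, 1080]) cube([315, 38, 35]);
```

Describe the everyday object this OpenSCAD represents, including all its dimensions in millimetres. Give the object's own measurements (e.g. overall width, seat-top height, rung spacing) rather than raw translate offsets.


A straight ladder. Two 39×38 mm vertical rails, 1210 mm tall, stand 393 mm apart (outside-to-outside) with their front faces coplanar on the −y side. 4 rungs, each 38 mm deep and 35 mm tall, span between the inner faces of the rails, front faces flush with the rails. The lowest rung's underside is at z = 168 mm and rungs are spaced 304 mm apart (underside to underside).


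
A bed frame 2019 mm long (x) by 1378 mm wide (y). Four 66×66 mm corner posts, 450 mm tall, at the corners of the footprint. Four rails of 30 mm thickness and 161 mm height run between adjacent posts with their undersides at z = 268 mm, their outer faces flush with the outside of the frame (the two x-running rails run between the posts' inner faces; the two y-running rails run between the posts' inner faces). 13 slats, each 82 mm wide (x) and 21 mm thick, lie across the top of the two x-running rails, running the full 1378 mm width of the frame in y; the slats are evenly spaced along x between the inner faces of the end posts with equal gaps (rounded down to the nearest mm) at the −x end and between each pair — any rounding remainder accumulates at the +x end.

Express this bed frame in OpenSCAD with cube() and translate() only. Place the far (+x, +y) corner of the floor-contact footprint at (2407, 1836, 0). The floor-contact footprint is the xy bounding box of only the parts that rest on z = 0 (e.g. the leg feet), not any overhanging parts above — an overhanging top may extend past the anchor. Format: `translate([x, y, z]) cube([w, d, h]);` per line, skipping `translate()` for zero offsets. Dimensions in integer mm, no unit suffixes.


translate([388, 458, 0]) cube([66, 66, 450]);
translate([388, 1770, 0]) cube([66, 66, 450]);
translate([2341, 458, 0]) cube([66, 66, 450]);
translate([2341, 1770, 0]) cube([66, 66, 450]);
translate([454, 458, 268]) cube([1887, 30, 161]);
translate([454, 1806, 268]) cube([1887, 30, 161]);
translate([388, 524, 268]) cube([30, 1246, 161]);
translate([2377, 524, 268]) cube([30, 1246, 161]);
translate([512, 458, 429]) cube([82, 1378, 21]);
translate([652, 458, 429]) cube([82, 1378, 21]);
translate([792, 458, 429]) cube([82, 1378, 21]);
translate([932, 458, 429]) cube([82, 1378, 21]);
translate([1072, 458, 429]) cube([82, 1378, 21]);
translate([1212, 458, 429]) cube([82, 1378, 21]);
translate([1352, 458, 429]) cube([82, 1378, 21]);
translate([1492, 458, 429]) cube([82, 1378, 21]);
translate([1632, 458, 429]) cube([82, 1378, 21]);
translate([1772, 458, 429]) cube([82, 1378, 21]);
translate([1912, 458, 429]) cube([82, 1378, 21]);
translate([2052, 458, 429]) cube([82, 1378, 21]);
translate([2192, 458, 429]) cube([82, 1378, 21]);


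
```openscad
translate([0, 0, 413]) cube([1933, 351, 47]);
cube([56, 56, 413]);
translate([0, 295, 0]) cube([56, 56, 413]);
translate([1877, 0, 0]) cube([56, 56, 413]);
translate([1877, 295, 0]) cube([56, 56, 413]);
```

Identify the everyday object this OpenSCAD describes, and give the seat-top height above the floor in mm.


A bench. The seat-top height is 460 mm.

A long slab on four corner posts — a bench. The slab sits at z = 413 with thickness 47, so the top is 413 + 47 = 460 mm.


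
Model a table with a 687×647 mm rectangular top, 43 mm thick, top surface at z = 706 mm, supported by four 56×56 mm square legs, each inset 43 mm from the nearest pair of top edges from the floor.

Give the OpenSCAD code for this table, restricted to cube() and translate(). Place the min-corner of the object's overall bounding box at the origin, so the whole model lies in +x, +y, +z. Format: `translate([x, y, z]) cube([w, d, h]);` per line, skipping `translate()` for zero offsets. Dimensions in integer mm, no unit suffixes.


translate([0, 0, 663]) cube([687, 647, 43]);
translate([43, 43, 0]) cube([56, 56, 663]);
translate([588, 43, 0]) cube([56, 56, 663]);
translate([43, 548, 0]) cube([56, 56, 663]);
translate([588, 548, 0]) cube([56, 56, 663]);


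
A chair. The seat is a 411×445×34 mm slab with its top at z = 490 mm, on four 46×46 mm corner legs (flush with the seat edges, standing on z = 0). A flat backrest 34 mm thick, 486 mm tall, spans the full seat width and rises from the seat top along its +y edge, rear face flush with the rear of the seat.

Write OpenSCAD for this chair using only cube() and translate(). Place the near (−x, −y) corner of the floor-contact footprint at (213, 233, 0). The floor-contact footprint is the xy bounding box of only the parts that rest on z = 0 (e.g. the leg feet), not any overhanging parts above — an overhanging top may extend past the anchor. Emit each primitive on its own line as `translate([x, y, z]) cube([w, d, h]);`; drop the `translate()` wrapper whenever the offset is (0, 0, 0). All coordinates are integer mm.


translate([213, 233, 456]) cube([411, 445, 34]);
translate([213, 233, 0]) cube([46, 46, 456]);
translate([578, 233, 0]) cube([46, 46, 456]);
translate([213, 632, 0]) cube([46, 46, 456]);
translate([578, 632, 0]) cube([46, 46, 456]);
translate([213, 644, 490]) cube([411, 34, 486]);


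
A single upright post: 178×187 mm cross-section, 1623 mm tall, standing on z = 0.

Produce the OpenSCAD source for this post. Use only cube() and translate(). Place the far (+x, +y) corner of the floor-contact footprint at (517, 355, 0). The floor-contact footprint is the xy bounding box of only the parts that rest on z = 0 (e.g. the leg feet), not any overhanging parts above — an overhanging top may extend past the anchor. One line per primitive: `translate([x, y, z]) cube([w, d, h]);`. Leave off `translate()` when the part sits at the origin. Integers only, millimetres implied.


translate([339, 168, 0]) cube([178, 187, 1623]);


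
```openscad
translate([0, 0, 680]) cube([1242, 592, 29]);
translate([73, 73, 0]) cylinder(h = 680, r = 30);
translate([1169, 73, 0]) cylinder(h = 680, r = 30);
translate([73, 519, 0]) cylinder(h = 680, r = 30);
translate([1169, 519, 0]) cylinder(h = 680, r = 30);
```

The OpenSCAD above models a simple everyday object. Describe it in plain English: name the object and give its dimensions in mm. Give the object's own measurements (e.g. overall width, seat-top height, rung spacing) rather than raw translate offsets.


A rectangular dining table. The top is 1242×592×29 mm with its upper surface at z = 709 mm. It stands on four round legs of 60 mm diameter, each leg's bounding box inset 43 mm from the nearest pair of top edges, running from the floor to the underside of the top.


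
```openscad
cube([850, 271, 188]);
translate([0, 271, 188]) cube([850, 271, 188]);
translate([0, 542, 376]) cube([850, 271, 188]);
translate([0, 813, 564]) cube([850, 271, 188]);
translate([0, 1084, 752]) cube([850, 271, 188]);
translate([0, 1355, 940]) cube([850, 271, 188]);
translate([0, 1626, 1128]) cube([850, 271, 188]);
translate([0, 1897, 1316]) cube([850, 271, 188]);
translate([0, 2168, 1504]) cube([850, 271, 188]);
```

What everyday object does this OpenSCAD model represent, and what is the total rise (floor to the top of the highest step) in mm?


A staircase. The total rise is 1692 mm.

9 identical blocks, each offset up and back from the previous — a staircase. Each step is 188 mm tall and there are 9 of them, so the total rise is 9 × 188 = 1692 mm.


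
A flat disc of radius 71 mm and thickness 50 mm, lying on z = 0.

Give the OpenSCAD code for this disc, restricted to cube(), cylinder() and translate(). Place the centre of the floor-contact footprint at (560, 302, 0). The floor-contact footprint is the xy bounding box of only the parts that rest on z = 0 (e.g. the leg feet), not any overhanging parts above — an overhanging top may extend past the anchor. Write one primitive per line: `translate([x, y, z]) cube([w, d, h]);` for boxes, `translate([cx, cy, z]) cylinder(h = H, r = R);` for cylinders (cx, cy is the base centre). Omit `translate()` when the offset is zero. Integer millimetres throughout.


translate([560, 302, 0]) cylinder(h = 50, r = 71);


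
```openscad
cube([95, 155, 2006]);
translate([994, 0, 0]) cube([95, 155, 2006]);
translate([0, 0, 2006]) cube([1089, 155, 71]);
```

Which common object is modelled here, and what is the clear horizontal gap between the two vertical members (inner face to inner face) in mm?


A door frame. The clear opening width is 899 mm.

Two 2006 mm tall posts with a header on top — a door frame. The left jamb is 95 mm wide at x = 0; the right jamb starts at x = 994. The clear opening is 994 − 95 = 899 mm.


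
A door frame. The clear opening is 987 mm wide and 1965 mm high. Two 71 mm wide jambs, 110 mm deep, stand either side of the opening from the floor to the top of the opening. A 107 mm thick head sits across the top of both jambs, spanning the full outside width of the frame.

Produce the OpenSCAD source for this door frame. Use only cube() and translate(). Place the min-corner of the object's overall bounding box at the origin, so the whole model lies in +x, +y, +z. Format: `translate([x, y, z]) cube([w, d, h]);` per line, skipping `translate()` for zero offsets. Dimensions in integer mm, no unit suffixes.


cube([71, 110, 1965]);
translate([1058, 0, 0]) cube([71, 110, 1965]);
translate([0, 0, 1965]) cube([1129, 110, 107]);


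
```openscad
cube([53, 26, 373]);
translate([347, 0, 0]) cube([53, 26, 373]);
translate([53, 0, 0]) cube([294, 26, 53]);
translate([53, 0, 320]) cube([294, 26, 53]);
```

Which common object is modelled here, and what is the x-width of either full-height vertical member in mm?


A picture frame. The border width is 53 mm.

Four thin pieces enclosing a rectangular opening — a picture frame. The two full-height stiles are 373 mm tall; the top rail sits at z = 320 and is 53 mm tall, so the border above the opening is 373 − 320 = 53 mm, matching the stile x-width.


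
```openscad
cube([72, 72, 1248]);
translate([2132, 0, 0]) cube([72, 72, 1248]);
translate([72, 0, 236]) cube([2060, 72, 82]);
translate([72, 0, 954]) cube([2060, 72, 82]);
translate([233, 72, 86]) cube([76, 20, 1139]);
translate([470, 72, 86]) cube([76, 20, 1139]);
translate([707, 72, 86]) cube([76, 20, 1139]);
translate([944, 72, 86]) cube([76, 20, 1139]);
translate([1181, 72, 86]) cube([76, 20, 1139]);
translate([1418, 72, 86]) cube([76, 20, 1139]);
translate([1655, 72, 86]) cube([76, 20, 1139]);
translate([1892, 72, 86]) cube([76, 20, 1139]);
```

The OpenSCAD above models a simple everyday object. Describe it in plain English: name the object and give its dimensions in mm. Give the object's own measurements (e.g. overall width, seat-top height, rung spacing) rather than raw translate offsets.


A fence section. Two 72×72 mm posts, 1248 mm tall, stand on the floor with a clear span of 2060 mm between their inner faces. Two horizontal rails of 72×82 mm section span the gap between the posts with their undersides at z = 236 mm and z = 954 mm, flush with the posts' −y face. 8 pickets, each 76 mm wide, 20 mm thick and 1139 mm tall, are fixed to the +y face of the rails with their bottoms at z = 86 mm, spaced across the span with a 161 mm gap after the −x post and between neighbouring pickets, with 164 mm left before the +x post.


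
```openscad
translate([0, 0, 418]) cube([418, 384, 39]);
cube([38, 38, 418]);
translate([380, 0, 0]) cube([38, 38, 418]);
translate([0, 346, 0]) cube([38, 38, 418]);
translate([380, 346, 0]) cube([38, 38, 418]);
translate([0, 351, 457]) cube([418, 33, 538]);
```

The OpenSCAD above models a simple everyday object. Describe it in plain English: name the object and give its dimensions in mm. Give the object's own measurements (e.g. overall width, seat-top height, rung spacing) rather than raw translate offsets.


A chair. The seat is a 418×384×39 mm slab with its top at z = 457 mm, on four 38×38 mm corner legs (flush with the seat edges, standing on z = 0). A flat backrest 33 mm thick, 538 mm tall, spans the full seat width and rises from the seat top along its +y edge, rear face flush with the rear of the seat.


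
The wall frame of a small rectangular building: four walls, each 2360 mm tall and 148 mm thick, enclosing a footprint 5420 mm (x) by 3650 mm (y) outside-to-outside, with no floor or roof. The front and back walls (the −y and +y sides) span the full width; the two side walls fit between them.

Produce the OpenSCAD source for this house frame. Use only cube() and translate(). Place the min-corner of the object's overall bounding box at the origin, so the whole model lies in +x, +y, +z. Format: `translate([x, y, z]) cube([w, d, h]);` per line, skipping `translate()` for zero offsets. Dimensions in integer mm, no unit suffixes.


cube([5420, 148, 2360]);
translate([0, 3502, 0]) cube([5420, 148, 2360]);
translate([0, 148, 0]) cube([148, 3354, 2360]);
translate([5272, 148, 0]) cube([148, 3354, 2360]);


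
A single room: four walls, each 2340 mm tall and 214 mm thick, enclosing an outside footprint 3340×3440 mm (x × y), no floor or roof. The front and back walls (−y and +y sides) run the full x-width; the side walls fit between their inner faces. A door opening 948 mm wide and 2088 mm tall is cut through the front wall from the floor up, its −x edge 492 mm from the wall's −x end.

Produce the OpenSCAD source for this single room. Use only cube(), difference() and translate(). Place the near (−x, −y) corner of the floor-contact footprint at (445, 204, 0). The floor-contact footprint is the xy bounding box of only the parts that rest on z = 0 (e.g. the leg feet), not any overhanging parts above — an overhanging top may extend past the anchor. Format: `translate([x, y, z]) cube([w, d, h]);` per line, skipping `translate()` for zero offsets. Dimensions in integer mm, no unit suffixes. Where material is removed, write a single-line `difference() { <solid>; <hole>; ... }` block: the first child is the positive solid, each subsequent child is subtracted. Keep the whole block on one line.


difference() { translate([445, 204, 0]) cube([3340, 214, 2340]); translate([937, 204, 0]) cube([948, 214, 2088]); }
translate([445, 3430, 0]) cube([3340, 214, 2340]);
translate([445, 418, 0]) cube([214, 3012, 2340]);
translate([3571, 418, 0]) cube([214, 3012, 2340]);
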